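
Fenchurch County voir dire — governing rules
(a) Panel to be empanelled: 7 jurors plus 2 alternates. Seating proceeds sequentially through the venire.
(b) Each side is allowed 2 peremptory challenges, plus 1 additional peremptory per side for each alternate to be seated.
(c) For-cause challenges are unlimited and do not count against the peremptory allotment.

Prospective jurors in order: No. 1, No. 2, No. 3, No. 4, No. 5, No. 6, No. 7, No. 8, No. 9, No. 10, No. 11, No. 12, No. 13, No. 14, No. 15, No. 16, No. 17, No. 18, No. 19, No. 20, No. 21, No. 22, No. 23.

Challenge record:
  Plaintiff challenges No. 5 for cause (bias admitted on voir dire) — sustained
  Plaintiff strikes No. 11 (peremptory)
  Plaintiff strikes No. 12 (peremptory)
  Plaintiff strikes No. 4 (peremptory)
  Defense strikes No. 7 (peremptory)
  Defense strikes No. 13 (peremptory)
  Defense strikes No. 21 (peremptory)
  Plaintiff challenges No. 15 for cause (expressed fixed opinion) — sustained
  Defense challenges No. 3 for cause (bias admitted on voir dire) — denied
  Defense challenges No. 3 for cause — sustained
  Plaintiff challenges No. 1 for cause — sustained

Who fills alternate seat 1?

Removed: #1, #3, #4, #5, #7, #11, #12, #13, #15, #21.
Seating in order: seats 1–7 → #2, #6, #8, #9, #10, #14, #16; alternates → #17, #18.
So alternate 1 is #17.

17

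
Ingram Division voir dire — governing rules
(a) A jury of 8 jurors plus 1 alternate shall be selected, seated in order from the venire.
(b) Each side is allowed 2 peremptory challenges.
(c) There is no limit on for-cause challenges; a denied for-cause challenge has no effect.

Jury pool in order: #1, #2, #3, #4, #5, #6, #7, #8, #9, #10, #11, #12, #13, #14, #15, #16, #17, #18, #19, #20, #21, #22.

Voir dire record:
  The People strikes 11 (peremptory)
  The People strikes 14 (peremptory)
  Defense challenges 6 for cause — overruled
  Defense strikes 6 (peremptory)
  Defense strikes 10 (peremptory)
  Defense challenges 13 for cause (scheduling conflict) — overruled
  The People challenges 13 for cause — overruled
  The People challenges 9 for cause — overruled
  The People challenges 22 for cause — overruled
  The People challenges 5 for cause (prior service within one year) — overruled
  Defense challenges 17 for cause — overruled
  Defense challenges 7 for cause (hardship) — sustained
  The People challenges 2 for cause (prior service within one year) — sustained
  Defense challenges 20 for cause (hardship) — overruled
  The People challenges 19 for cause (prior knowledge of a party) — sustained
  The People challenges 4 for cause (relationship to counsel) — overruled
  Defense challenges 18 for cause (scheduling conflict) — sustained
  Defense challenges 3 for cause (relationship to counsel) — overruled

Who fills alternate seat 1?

15

Removed: #2, #6, #7, #10, #11, #14, #18, #19. (#3, #4, #5, #9, #13, #17, #20, #22 stay — for-cause denied.)
Filling seats in venire order through position 9: #1, #3, #4, #5, #8, #9, #12, #13, #15.
So alternate 1 is #15.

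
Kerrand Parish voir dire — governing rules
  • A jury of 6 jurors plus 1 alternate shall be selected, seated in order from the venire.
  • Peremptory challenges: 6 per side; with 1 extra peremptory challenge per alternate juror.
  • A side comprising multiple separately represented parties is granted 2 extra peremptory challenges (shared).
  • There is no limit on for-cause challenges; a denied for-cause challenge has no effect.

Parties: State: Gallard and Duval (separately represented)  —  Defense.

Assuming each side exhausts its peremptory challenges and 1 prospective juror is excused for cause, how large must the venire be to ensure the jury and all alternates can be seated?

24

Seats to fill: 6 + 1 alternates = 7.
Peremptories — State: 6 + 1×1 + 2 = 9; Defense: 6 + 1×1 = 7; total 16.
For-cause removals: 1.
Minimum venire: 7 + 16 + 1 = 24.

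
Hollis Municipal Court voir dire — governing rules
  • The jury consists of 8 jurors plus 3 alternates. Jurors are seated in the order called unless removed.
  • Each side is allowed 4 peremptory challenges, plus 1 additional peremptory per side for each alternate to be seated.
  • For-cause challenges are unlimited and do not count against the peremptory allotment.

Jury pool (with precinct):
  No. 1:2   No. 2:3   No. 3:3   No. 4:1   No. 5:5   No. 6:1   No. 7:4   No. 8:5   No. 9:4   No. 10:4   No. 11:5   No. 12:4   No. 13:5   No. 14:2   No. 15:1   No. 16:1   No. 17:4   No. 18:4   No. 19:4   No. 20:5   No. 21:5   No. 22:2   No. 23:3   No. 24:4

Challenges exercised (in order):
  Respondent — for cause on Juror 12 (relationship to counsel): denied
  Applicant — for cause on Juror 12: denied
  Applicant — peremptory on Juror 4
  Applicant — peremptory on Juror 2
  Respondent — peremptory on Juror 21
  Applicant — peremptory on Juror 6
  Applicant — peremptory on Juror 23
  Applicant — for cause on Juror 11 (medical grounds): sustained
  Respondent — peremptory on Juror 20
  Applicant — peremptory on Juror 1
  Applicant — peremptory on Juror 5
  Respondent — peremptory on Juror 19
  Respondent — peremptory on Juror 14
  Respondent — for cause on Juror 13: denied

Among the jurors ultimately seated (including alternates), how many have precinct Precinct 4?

6

Removed: #1, #2, #4, #5, #6, #11, #14, #19, #20, #21, #23.
Seated (11 incl. alternates): #3, #7, #8, #9, #10, #12, #13, #15, #16, #17, #18.
Of those, in Precinct 4: #7, #9, #10, #12, #17, #18 → 6.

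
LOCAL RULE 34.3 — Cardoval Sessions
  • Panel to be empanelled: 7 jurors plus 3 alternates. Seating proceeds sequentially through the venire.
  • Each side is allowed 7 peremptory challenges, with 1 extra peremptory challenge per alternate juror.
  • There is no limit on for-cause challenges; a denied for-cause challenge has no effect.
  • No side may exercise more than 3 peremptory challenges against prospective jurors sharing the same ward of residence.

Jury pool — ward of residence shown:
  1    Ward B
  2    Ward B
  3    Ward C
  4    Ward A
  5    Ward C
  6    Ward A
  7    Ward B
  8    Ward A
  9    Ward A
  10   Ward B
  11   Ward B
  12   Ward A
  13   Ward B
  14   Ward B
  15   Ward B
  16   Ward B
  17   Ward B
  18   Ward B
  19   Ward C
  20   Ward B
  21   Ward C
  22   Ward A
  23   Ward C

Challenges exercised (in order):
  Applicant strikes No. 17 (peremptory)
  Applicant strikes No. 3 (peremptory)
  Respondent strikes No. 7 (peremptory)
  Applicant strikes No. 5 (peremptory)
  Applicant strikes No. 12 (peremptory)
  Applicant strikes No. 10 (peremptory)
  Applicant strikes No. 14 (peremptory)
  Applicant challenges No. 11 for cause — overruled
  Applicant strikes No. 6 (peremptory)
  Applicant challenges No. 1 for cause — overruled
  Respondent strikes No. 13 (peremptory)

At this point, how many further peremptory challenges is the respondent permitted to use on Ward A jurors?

Respondent peremptories so far: #7, #13 — 2 of 10 used, 8 left overall.
Against Ward A: none yet — per-ward cap 3 leaves 3.
Binding limit: min(8, 3) = 3.

3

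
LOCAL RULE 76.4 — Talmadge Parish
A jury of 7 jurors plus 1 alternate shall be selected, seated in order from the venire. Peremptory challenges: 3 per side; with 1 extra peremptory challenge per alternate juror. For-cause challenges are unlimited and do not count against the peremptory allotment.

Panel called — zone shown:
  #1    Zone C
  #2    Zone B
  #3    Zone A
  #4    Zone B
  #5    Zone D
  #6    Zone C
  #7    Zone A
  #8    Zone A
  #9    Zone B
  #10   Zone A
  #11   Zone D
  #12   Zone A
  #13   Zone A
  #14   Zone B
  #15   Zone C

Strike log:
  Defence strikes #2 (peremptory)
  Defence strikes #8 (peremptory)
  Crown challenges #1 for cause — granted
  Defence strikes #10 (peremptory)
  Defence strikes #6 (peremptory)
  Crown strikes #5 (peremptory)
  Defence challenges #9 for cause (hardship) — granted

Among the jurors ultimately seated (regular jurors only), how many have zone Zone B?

2

Removed: #1, #2, #5, #6, #8, #9, #10.
Seated jurors 1–7: #3, #4, #7, #11, #12, #13, #14 (alternates #15 not counted).
Of those, in Zone B: #4, #14 → 2.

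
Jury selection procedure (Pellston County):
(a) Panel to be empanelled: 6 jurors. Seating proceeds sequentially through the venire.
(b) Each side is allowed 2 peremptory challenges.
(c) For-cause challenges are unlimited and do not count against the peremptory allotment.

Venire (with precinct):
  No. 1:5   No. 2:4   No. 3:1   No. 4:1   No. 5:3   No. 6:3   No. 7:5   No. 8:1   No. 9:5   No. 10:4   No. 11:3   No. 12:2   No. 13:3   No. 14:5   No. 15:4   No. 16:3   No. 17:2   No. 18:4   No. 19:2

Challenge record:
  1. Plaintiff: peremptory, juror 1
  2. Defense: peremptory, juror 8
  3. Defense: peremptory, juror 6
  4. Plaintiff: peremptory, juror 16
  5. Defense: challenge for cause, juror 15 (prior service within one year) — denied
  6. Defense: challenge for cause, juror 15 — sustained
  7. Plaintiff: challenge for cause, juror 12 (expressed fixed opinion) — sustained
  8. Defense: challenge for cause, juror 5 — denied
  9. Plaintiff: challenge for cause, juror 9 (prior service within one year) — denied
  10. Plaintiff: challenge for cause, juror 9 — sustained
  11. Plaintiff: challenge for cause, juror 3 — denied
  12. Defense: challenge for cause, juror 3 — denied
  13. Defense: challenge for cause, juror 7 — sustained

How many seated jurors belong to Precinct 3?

2

Removed: #1, #6, #7, #8, #9, #12, #15, #16.
Seated jurors 1–6: #2, #3, #4, #5, #10, #11.
Of those, in Precinct 3: #5, #11 → 2.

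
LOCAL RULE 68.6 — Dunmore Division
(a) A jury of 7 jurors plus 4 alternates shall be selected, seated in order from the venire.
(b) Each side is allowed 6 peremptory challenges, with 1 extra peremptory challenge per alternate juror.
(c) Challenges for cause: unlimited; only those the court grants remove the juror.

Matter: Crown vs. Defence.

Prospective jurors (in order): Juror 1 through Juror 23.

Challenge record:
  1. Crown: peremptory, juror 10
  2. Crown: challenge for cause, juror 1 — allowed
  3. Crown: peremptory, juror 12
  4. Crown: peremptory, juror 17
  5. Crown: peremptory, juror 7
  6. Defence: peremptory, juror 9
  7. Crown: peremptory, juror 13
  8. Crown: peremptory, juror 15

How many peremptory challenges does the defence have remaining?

Defence allotment: 6 base + 1 × 4 alternates = 10.
Defence peremptories used: #9 — 1.
Remaining: 10 − 1 = 9.

9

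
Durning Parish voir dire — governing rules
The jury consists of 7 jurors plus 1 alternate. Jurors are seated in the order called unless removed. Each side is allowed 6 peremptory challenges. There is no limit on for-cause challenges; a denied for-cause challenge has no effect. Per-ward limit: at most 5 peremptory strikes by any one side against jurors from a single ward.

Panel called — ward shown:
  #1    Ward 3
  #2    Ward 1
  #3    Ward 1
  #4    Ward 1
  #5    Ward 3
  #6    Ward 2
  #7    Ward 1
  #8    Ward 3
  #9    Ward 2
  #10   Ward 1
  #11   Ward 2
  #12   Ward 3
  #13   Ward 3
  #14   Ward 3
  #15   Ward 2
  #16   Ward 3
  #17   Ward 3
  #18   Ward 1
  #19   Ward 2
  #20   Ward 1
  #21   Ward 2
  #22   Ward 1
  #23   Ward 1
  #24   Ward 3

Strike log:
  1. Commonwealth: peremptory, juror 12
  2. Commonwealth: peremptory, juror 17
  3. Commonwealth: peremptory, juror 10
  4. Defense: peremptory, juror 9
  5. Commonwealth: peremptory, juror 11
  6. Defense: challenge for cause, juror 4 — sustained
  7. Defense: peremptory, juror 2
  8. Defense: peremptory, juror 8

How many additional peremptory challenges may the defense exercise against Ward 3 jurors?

Defense peremptories so far: #9, #2, #8 — 3 of 6 used, 3 left overall.
Against Ward 3: #8 — 1 used; per-ward cap 5 leaves 4.
Binding limit: min(3, 4) = 3.

3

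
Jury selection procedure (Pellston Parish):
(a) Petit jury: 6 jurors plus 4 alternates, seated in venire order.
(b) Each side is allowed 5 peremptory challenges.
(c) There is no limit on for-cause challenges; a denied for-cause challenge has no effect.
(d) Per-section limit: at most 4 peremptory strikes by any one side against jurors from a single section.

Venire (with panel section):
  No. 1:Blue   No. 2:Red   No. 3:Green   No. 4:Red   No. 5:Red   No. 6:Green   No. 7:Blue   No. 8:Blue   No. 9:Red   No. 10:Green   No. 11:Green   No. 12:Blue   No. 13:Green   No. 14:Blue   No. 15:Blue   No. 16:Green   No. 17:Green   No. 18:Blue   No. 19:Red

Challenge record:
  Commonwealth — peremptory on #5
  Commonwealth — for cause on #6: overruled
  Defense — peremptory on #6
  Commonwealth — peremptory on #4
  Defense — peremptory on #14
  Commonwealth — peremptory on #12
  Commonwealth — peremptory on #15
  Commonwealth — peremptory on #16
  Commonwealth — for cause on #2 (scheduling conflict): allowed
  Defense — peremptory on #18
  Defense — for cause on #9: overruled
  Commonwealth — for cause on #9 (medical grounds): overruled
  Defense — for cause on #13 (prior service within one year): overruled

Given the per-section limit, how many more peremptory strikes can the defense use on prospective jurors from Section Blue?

2

Defense peremptories so far: #6, #14, #18 — 3 of 5 used, 2 left overall.
Against Section Blue: #14, #18 — 2 used; per-section cap 4 leaves 2.
Binding limit: min(2, 2) = 2.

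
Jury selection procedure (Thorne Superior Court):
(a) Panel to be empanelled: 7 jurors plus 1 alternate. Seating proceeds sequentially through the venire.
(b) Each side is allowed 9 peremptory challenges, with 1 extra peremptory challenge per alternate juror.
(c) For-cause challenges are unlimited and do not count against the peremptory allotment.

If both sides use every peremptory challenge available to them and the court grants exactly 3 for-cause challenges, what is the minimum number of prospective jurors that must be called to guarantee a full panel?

31

Seats to fill: 7 + 1 alternates = 8.
Peremptories: 9 + 1×1 = 10 per side × 2 sides = 20.
For-cause removals: 3.
Minimum venire: 8 + 20 + 3 = 31.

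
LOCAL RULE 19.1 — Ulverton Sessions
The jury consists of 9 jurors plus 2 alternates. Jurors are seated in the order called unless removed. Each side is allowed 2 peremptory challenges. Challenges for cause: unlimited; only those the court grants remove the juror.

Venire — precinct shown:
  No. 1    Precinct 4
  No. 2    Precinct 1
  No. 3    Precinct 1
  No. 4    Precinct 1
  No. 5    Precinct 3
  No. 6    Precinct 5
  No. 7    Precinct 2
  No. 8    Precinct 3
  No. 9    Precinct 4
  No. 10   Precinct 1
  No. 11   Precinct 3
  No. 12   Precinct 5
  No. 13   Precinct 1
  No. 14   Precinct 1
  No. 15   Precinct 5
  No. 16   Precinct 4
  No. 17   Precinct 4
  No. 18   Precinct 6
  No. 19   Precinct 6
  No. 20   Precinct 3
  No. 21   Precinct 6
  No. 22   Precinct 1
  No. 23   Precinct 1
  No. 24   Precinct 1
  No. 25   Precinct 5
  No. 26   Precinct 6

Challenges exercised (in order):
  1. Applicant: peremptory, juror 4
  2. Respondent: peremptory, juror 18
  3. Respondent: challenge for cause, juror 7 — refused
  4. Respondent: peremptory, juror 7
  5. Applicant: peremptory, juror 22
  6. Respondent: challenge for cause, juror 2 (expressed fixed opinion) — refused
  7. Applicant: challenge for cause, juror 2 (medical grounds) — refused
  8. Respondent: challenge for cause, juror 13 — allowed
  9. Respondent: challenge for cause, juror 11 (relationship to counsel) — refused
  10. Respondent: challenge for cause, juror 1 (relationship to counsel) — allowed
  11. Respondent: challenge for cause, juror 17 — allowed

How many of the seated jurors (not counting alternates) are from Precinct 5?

2

Removed: #1, #4, #7, #13, #17, #18, #22.
Seated jurors 1–9: #2, #3, #5, #6, #8, #9, #10, #11, #12 (alternates #14, #15 not counted).
Of those, in Precinct 5: #6, #12 → 2.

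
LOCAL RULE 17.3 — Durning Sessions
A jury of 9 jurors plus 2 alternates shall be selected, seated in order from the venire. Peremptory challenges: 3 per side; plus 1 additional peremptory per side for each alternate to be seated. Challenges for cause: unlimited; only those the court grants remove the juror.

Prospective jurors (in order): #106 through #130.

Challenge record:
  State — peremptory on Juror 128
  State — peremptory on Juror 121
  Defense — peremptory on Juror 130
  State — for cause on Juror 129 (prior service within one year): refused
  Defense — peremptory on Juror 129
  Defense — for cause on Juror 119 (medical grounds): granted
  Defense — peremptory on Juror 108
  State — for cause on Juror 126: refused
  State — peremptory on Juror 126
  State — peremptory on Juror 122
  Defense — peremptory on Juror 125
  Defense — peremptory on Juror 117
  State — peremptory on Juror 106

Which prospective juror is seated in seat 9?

Removed: #106, #108, #117, #119, #121, #122, #125, #126, #128, #129, #130.
Filling seats in venire order through position 9: #107, #109, #110, #111, #112, #113, #114, #115, #116.
So seat 9 is #116.

116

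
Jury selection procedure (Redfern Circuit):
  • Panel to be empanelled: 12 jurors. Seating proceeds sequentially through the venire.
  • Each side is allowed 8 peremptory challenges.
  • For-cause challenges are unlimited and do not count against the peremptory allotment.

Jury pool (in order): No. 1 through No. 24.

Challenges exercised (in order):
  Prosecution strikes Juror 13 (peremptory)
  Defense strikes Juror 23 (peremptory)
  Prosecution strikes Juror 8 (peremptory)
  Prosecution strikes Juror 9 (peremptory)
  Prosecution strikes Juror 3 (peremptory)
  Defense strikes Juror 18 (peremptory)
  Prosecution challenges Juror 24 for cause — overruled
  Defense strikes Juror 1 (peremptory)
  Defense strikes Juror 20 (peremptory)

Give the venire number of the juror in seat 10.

15

Removed: #1, #3, #8, #9, #13, #18, #20, #23. (#24 stays — for-cause denied.)
Seating in order: seats 1–12 → #2, #4, #5, #6, #7, #10, #11, #12, #14, #15, #16, #17.
So seat 10 is #15.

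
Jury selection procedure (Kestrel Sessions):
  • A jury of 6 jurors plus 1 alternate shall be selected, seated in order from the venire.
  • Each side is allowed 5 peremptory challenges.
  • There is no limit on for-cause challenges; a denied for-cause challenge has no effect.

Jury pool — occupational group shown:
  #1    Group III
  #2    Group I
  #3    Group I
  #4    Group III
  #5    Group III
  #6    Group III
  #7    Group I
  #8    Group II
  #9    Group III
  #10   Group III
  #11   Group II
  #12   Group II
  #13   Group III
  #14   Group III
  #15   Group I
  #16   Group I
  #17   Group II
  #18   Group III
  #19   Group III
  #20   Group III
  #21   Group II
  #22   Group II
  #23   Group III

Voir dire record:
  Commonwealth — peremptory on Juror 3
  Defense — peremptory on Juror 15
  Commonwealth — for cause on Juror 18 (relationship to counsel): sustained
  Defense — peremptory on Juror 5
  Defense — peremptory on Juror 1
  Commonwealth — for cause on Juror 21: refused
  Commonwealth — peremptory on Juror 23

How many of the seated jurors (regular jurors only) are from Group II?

Removed: #1, #3, #5, #15, #18, #23.
Seated jurors 1–6: #2, #4, #6, #7, #8, #9 (alternates #10 not counted).
Of those, in Group II: #8 → 1.

1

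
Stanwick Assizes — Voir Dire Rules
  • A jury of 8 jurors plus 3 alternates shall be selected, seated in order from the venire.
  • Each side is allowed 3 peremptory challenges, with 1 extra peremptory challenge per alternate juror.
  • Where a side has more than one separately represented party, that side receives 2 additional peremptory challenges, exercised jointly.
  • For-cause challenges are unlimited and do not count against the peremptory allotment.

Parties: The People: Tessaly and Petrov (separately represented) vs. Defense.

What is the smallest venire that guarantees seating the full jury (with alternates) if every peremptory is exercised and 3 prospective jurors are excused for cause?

28

Seats to fill: 8 + 3 alternates = 11.
Peremptories — The People: 3 + 1×3 + 2 = 8; Defense: 3 + 1×3 = 6; total 14.
For-cause removals: 3.
Minimum venire: 11 + 14 + 3 = 28.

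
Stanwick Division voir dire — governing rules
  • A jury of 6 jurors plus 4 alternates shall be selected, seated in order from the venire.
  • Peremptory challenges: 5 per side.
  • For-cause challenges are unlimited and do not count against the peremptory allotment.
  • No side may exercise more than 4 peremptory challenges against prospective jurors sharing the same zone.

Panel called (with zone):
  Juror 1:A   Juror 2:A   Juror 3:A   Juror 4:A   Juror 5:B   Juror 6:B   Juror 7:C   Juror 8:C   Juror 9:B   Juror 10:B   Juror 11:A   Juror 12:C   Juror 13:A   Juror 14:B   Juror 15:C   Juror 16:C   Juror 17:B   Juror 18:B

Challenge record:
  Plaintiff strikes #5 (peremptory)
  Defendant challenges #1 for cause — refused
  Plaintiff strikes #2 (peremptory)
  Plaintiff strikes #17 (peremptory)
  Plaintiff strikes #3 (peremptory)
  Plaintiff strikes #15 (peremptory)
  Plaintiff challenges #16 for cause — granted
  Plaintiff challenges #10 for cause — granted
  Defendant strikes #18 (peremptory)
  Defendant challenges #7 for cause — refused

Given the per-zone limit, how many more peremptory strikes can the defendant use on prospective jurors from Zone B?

3

Defendant peremptories so far: #18 — 1 of 5 used, 4 left overall.
Against Zone B: #18 — 1 used; per-zone cap 4 leaves 3.
Binding limit: min(4, 3) = 3.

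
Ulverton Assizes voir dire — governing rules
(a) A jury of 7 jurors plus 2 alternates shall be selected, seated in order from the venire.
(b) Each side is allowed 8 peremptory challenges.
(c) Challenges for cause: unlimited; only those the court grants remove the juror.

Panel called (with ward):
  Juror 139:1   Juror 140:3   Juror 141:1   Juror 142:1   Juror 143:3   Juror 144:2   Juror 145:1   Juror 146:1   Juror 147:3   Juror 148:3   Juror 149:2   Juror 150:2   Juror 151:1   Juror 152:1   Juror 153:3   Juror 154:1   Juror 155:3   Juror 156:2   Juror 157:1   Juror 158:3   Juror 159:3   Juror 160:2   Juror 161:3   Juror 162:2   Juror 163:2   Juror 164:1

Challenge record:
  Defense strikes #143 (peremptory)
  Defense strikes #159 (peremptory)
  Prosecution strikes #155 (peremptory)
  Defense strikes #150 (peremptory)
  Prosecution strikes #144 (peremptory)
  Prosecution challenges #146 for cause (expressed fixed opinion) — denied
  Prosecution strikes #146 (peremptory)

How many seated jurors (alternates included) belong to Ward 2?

1

Removed: #143, #144, #146, #150, #155, #159.
Seated (9 incl. alternates): #139, #140, #141, #142, #145, #147, #148, #149, #151.
Of those, in Ward 2: #149 → 1.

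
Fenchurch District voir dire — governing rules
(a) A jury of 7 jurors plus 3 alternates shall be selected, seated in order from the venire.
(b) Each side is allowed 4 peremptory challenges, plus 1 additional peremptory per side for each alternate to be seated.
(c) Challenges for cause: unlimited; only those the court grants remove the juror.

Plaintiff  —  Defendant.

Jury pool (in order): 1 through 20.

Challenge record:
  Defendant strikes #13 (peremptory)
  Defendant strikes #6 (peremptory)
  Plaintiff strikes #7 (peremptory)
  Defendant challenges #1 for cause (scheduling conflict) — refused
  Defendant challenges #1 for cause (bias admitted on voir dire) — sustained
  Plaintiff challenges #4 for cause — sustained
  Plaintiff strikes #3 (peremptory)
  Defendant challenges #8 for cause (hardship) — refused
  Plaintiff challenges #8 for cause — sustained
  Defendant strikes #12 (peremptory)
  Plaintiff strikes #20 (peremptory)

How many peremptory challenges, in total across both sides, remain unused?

8

Plaintiff allotment: 4 base + 1 × 3 alternates = 7. Defendant allotment: 4 base + 1 × 3 alternates = 7.
Plaintiff peremptories used: #7, #3, #20 — 3 (for-cause on #4, #8 don't count).
Defendant peremptories used: #13, #6, #12 — 3 (for-cause on #1, #1, #8 don't count).
Remaining: (7 − 3) + (7 − 3) = 8.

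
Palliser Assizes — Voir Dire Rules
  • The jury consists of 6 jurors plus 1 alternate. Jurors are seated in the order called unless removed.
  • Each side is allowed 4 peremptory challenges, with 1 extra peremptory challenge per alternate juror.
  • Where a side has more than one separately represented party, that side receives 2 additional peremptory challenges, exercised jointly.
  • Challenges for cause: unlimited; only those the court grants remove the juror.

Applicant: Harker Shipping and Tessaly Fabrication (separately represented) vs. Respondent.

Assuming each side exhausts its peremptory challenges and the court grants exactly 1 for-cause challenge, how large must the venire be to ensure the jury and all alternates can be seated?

Seats to fill: 6 + 1 alternates = 7.
Peremptories — Applicant: 4 + 1×1 + 2 = 7; Respondent: 4 + 1×1 = 5; total 12.
For-cause removals: 1.
Minimum venire: 7 + 12 + 1 = 20.

20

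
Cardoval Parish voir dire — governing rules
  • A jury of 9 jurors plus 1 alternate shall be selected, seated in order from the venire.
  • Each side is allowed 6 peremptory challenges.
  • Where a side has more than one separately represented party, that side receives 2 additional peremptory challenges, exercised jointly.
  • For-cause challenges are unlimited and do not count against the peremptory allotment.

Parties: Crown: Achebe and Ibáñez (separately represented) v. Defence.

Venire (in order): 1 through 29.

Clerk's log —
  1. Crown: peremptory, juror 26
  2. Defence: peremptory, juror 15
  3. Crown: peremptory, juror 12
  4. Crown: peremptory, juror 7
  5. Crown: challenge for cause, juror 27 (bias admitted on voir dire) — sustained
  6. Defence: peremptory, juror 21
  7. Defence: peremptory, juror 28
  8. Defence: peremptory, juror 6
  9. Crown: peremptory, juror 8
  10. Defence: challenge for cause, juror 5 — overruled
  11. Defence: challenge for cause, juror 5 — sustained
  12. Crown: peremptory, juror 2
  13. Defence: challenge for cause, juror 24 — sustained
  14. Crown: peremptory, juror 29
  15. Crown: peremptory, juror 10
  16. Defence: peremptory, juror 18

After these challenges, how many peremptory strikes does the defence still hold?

1

Defence allotment: 6.
Defence peremptories used: #15, #21, #28, #6, #18 — 5 (for-cause on #5, #5, #24 don't count).
Remaining: 6 − 5 = 1.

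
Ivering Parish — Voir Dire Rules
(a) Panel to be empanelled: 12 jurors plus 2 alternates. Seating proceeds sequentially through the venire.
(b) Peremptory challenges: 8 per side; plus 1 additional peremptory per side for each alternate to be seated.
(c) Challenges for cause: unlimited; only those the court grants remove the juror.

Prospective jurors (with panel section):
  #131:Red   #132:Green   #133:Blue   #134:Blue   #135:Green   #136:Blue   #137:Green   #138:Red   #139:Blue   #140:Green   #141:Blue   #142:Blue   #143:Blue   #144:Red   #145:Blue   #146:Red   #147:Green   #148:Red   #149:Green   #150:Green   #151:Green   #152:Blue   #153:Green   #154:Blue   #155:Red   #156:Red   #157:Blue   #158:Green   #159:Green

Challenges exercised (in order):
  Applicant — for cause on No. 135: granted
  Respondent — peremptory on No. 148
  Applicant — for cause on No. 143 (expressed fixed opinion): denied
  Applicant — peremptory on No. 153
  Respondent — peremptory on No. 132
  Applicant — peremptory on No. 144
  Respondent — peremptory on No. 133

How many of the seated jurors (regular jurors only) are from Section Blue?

Removed: #132, #133, #135, #144, #148, #153.
Seated jurors 1–12: #131, #134, #136, #137, #138, #139, #140, #141, #142, #143, #145, #146 (alternates #147, #149 not counted).
Of those, in Section Blue: #134, #136, #139, #141, #142, #143, #145 → 7.

7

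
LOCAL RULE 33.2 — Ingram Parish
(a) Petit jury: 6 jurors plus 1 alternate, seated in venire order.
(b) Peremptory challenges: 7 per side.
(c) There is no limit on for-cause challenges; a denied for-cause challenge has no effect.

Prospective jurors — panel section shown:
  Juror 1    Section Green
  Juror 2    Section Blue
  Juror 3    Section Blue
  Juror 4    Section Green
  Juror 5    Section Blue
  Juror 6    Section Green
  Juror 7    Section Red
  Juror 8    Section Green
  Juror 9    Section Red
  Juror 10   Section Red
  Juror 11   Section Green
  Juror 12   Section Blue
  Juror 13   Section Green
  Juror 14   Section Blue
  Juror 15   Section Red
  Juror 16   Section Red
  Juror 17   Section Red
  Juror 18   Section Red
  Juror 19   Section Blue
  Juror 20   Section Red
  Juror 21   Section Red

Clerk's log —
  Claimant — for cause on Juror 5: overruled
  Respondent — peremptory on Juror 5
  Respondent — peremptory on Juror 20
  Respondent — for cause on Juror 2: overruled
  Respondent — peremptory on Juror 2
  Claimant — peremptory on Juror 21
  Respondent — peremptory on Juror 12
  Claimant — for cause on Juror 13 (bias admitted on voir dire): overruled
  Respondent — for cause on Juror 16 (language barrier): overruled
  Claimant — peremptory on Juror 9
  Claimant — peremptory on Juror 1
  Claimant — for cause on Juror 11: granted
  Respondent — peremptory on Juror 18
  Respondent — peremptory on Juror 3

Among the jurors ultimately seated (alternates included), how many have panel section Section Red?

2

Removed: #1, #2, #3, #5, #9, #11, #12, #18, #20, #21.
Seated (7 incl. alternates): #4, #6, #7, #8, #10, #13, #14.
Of those, in Section Red: #7, #10 → 2.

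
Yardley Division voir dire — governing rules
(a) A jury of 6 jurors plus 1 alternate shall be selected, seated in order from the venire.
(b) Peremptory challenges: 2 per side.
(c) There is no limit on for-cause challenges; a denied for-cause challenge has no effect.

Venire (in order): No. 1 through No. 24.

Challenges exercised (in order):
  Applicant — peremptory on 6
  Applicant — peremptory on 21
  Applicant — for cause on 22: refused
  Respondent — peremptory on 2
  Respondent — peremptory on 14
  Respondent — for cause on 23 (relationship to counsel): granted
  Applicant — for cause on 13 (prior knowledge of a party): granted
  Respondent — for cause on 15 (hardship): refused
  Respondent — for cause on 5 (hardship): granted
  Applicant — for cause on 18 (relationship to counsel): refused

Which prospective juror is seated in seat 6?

Removed: #2, #5, #6, #13, #14, #21, #23. (#15, #18, #22 stay — for-cause denied.)
Seating in order: seats 1–6 → #1, #3, #4, #7, #8, #9; alternates → #10.
So seat 6 is #9.

9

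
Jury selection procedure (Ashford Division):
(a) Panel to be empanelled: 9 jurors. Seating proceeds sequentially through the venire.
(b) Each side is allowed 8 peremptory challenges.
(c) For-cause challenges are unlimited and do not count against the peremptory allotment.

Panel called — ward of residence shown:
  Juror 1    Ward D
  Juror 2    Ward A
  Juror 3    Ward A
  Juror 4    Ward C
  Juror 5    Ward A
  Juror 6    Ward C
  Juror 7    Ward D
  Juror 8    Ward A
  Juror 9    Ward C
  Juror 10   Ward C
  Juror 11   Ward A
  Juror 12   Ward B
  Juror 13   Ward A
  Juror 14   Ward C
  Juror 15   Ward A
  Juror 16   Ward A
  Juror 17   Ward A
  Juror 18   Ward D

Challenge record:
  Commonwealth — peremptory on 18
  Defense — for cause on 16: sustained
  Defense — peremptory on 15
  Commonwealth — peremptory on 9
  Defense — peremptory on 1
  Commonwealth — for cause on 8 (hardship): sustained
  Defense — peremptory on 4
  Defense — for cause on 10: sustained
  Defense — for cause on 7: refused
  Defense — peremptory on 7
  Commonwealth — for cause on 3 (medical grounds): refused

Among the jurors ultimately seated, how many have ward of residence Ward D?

0

Removed: #1, #4, #7, #8, #9, #10, #15, #16, #18.
Seated jurors 1–9: #2, #3, #5, #6, #11, #12, #13, #14, #17.
None of those are in Ward D → 0.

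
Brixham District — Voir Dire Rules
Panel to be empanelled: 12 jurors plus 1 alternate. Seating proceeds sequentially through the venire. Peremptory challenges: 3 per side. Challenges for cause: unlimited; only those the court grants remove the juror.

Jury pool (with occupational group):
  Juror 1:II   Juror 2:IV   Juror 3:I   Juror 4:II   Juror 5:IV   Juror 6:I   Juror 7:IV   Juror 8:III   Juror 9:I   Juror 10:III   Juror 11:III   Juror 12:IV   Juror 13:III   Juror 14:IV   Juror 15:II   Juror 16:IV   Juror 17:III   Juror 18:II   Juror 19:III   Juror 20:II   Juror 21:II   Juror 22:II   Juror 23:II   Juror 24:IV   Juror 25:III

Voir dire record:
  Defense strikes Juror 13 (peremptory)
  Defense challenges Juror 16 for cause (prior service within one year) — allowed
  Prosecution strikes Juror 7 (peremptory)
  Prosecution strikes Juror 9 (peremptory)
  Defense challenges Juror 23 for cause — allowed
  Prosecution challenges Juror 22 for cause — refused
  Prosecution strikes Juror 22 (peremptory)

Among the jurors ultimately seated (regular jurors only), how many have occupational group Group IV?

Removed: #7, #9, #13, #16, #22, #23.
Seated jurors 1–12: #1, #2, #3, #4, #5, #6, #8, #10, #11, #12, #14, #15 (alternates #17 not counted).
Of those, in Group IV: #2, #5, #12, #14 → 4.

4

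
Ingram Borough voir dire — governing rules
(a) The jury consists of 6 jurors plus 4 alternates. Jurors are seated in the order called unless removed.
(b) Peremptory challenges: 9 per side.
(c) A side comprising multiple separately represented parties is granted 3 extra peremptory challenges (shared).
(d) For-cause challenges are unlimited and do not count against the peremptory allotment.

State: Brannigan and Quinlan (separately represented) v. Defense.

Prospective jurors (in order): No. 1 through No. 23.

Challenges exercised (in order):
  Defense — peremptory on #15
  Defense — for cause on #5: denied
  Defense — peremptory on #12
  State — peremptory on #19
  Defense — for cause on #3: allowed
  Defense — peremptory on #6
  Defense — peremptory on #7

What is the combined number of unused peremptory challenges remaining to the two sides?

16

State allotment: 9 base + 3 multi-party = 12. Defense allotment: 9.
State peremptories used: #19 — 1.
Defense peremptories used: #15, #12, #6, #7 — 4 (for-cause on #5, #3 don't count).
Remaining: (12 − 1) + (9 − 4) = 16.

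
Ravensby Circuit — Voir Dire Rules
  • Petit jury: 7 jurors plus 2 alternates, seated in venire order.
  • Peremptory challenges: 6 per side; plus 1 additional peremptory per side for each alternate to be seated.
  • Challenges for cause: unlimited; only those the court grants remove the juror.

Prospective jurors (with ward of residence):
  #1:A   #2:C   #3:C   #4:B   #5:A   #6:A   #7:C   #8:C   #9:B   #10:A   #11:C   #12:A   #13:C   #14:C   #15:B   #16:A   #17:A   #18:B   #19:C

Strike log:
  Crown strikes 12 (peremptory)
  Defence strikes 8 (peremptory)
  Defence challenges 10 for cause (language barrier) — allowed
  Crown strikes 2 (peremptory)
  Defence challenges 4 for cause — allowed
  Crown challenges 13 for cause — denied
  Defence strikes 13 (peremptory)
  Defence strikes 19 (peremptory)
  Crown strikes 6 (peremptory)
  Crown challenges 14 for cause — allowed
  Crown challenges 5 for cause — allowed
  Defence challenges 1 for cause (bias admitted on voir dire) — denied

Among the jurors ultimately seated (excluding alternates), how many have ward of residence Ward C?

Removed: #2, #4, #5, #6, #8, #10, #12, #13, #14, #19.
Seated jurors 1–7: #1, #3, #7, #9, #11, #15, #16 (alternates #17, #18 not counted).
Of those, in Ward C: #3, #7, #11 → 3.

3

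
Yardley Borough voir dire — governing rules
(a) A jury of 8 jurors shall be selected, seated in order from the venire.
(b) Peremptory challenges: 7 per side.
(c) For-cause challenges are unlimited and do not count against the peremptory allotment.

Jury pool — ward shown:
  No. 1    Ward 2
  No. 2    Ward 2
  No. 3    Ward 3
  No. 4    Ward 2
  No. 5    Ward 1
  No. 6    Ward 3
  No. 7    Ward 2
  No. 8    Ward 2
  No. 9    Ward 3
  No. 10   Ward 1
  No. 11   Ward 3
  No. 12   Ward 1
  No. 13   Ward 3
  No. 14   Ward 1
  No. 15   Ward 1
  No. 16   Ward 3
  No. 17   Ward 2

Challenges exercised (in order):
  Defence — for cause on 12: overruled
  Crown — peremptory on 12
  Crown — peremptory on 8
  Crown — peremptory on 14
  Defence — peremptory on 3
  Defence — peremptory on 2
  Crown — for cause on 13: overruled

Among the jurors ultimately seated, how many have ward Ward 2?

Removed: #2, #3, #8, #12, #14.
Seated jurors 1–8: #1, #4, #5, #6, #7, #9, #10, #11.
Of those, in Ward 2: #1, #4, #7 → 3.

3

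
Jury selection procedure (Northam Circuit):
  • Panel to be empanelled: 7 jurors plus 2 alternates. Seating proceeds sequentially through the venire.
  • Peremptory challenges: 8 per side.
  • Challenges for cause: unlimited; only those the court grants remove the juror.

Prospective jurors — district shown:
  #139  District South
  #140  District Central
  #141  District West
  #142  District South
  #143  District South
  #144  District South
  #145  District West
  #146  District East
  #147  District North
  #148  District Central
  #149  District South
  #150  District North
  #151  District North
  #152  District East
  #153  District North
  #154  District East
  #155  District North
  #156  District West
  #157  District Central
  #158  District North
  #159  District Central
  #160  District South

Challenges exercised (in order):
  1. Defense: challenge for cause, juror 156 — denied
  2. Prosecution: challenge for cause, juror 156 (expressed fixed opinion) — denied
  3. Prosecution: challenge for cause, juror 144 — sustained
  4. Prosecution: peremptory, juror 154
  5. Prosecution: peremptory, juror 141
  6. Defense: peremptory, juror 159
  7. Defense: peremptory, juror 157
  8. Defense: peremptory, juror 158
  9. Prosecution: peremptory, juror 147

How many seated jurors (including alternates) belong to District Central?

2

Removed: #141, #144, #147, #154, #157, #158, #159.
Seated (9 incl. alternates): #139, #140, #142, #143, #145, #146, #148, #149, #150.
Of those, in District Central: #140, #148 → 2.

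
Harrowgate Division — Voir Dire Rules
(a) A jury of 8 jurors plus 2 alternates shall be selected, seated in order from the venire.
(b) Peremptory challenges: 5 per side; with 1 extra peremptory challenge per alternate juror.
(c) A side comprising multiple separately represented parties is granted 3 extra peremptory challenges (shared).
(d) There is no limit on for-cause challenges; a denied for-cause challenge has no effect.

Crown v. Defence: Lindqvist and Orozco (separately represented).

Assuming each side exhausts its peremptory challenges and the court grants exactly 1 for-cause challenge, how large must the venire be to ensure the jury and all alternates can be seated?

28

Seats to fill: 8 + 2 alternates = 10.
Peremptories — Crown: 5 + 1×2 = 7; Defence: 5 + 1×2 + 3 = 10; total 17.
For-cause removals: 1.
Minimum venire: 10 + 17 + 1 = 28.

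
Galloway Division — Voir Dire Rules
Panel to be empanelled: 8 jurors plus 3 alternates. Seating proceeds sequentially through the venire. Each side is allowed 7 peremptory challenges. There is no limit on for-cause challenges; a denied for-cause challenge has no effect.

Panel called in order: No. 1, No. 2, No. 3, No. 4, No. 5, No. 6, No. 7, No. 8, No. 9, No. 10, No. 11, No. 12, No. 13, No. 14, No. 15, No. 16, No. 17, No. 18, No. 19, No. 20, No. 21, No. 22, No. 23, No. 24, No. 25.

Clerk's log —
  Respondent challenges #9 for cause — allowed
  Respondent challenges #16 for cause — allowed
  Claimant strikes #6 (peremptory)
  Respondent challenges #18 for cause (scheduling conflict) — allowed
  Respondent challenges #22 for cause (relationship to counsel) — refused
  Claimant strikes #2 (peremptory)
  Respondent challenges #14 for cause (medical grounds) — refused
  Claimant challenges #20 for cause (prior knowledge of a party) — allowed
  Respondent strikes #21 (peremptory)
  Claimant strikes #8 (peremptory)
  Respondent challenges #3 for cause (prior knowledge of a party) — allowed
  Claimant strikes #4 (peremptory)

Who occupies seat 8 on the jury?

Removed: #2, #3, #4, #6, #8, #9, #16, #18, #20, #21. (#14, #22 stay — for-cause denied.)
Seating in order: seats 1–8 → #1, #5, #7, #10, #11, #12, #13, #14; alternates → #15, #17, #19.
So seat 8 is #14.

14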